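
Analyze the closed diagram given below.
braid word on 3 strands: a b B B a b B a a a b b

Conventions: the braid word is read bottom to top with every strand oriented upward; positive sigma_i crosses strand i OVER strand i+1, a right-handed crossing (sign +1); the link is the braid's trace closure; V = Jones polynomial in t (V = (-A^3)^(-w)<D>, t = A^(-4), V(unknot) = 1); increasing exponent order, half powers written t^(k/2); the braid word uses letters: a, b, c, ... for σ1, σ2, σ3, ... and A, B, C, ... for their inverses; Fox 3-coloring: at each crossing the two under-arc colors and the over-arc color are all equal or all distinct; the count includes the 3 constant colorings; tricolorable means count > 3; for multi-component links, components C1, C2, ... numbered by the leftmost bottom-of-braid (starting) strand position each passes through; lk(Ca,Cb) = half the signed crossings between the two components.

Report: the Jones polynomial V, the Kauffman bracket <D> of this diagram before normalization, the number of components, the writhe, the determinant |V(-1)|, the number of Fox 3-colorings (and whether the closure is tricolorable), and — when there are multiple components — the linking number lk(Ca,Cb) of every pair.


V(t) = t^2 - t^3 + 2t^4 - 2t^5 + 3t^6 - 2t^7 + t^8 - t^9
bracket: -A^-18 + A^-14 - 2A^-10 + 3A^-6 - 2A^-2 + 2A^2 - A^6 + A^10, w = +6
1 component, writhe +6, over 12 crossings
det 13, colorings 3 of 3^12 — not tricolorable
observation: det 13 = |V(-1)|; not divisible by 3, so not tricolorable


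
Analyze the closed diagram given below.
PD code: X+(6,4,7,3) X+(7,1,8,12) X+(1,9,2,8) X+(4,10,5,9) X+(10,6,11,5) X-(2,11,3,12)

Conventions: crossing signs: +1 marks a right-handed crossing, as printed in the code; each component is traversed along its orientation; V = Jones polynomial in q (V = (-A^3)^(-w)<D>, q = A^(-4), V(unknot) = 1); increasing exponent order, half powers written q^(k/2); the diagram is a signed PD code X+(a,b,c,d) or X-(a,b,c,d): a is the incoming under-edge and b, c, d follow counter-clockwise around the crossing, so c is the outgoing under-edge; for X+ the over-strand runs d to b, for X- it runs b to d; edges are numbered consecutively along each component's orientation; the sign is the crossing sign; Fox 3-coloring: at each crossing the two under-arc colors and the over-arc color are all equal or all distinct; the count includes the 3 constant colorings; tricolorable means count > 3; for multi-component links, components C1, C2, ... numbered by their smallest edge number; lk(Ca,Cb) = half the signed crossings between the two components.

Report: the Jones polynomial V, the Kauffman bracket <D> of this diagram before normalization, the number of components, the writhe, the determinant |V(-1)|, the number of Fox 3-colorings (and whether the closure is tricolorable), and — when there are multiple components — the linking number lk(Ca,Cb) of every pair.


V = q - q^2 + 2q^3 - q^4 + q^5 - q^6
<D> = -A^-12 + A^-8 - A^-4 + 2 - A^4 + A^8 (w = +4)
1 component over 6 crossings, w = +4
3 Fox colorings among 3^6, |V(-1)| = 7: not tricolorable
why: the span of V is 5, forcing >= 5 crossings in any diagram


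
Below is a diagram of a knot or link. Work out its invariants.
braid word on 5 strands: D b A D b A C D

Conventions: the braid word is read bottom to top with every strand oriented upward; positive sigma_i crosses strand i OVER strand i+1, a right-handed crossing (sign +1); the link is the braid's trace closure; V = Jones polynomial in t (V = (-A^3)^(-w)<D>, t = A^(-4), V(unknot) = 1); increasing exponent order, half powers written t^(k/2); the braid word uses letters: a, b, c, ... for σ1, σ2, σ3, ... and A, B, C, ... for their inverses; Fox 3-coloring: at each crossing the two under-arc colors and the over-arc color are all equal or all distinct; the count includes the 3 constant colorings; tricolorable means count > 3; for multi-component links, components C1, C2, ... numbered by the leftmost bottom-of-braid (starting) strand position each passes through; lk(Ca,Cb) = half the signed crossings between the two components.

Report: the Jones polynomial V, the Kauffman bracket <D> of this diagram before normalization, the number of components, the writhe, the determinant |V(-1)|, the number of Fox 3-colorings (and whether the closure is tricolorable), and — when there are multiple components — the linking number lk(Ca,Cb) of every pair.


V = -t^-6 + 2t^-5 - 2t^-4 + 3t^-3 - 3t^-2 + 2t^-1 - 1 + t
<D> = A^-16 - A^-12 + 2A^-8 - 3A^-4 + 3 - 2A^4 + 2A^8 - A^12 (w = -4)
1 component over 8 crossings, w = -4
9 Fox colorings among 3^8, |V(-1)| = 15: tricolorable
why: the span of V is 7, forcing >= 7 crossings in any diagram


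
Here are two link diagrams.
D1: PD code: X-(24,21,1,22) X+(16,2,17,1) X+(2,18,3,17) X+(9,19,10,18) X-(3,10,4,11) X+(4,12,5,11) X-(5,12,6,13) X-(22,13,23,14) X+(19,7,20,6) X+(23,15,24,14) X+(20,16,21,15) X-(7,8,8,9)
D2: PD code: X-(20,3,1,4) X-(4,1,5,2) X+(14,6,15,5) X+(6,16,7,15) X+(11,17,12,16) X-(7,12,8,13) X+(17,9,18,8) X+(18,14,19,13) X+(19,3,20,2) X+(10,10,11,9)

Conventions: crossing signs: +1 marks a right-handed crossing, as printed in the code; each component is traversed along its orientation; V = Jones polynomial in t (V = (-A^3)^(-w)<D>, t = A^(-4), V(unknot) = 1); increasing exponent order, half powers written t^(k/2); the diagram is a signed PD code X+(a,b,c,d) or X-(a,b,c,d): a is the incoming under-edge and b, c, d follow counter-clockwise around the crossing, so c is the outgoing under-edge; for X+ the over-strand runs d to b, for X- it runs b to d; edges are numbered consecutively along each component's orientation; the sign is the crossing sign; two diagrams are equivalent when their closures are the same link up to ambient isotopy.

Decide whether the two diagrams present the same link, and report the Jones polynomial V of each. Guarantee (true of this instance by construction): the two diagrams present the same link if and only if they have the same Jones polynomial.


same link: yes
V(D1) = t - t^2 + 2t^3 - t^4 + t^5 - t^6  [12 crossings, <D> = -A^-18 + A^-14 - A^-10 + 2A^-6 - A^-2 + A^2, w = +2]
V(D2) = t - t^2 + 2t^3 - t^4 + t^5 - t^6  [10 crossings, <D> = -A^-12 + A^-8 - A^-4 + 2 - A^4 + A^8, w = +4]
insight: all 2 diagrams share one V(t), hence one class


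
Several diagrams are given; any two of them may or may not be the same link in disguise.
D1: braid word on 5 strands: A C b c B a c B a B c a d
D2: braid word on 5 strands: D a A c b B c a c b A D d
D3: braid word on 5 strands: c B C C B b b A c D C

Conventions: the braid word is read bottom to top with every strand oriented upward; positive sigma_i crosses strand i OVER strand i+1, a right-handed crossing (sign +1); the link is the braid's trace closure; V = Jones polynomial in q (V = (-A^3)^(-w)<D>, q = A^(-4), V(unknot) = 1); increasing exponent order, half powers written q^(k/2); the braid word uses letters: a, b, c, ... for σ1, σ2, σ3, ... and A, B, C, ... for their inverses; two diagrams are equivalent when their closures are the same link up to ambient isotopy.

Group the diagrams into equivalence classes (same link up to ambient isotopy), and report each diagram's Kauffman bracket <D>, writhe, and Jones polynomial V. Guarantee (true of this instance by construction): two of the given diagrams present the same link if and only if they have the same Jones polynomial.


equivalence classes: {D1} | {D2} | {D3}
D1 (bracket A^-9 - A^-5 + 3A^-1 - 2A^3 + 2A^7 - 2A^11 + A^15; 13 crossings at w = +3): V = -q^(-3/2) + 2q^(-1/2) - 2q^(1/2) + 2q^(3/2) - 3q^(5/2) + q^(7/2) - q^(9/2)
D2 (bracket -A^-9 + A^-1 + A^3 + A^7; 13 crossings at w = +3): V = -q^(1/2) - q^(3/2) - q^(5/2) + q^(9/2)
V(D3) = -q^(-5/2) - q^(-1/2)  [11 crossings, <D> = A^-7 + A, w = -3]
key observation: comparing 3 Jones polynomials yields 3 groups


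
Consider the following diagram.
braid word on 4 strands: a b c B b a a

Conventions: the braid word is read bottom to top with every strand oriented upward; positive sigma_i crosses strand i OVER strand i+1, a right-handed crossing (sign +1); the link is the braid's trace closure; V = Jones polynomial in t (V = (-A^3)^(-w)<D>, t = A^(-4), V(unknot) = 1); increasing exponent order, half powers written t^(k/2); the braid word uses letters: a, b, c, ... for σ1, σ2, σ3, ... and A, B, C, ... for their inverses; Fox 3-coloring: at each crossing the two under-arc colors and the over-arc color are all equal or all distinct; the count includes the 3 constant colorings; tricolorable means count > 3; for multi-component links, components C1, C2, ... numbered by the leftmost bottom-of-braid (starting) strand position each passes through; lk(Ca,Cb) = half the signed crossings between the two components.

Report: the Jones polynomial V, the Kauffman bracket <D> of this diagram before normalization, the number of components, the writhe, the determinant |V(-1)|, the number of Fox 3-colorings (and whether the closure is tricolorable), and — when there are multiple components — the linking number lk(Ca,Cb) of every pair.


V = t + t^3 - t^4
<D> = A^-1 - A^3 - A^11 (w = +5)
1 component over 7 crossings, w = +5
9 Fox colorings among 3^7, |V(-1)| = 3: tricolorable
why: w = +5 (over 7 crossings) is diagram-only; (-A^3)^(-5) removes it from V


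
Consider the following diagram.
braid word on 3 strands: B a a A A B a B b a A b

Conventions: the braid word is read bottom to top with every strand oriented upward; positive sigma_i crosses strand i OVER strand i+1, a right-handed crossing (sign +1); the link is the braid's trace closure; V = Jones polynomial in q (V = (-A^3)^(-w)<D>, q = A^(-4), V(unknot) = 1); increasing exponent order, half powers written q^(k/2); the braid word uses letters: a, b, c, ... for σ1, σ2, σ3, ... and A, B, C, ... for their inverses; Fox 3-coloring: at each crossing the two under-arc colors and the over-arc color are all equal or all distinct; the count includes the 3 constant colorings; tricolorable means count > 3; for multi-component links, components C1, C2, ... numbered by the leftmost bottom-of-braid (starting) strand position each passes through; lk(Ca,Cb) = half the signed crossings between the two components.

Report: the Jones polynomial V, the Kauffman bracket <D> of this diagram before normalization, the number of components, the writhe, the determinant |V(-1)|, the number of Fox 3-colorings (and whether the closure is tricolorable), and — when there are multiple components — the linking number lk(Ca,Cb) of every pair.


V(q) = 1
bracket: 1, w = 0
1 component, writhe 0, over 12 crossings
det 1, colorings 3 of 3^12 — not tricolorable
observation: w = 0 shifts under R1 moves; the (-A^3)^(0) factor cancels that in V


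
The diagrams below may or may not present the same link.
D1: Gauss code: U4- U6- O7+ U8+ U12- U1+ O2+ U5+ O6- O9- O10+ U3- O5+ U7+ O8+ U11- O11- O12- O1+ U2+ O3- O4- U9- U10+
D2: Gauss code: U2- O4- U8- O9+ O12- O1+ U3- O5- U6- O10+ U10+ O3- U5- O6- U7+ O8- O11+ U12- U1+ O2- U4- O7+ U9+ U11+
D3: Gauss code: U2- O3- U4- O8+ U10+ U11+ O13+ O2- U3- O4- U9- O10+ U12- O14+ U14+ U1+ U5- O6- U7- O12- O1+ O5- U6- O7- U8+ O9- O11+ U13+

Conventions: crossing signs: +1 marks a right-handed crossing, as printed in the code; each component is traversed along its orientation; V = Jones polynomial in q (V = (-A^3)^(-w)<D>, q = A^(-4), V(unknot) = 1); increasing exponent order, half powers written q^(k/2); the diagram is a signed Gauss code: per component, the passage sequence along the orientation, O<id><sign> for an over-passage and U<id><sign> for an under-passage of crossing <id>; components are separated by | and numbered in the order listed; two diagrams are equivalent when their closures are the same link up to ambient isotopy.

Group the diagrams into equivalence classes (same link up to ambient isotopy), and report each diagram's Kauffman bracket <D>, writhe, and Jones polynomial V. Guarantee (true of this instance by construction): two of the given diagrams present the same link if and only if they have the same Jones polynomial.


equivalence classes: {D1} | {D2, D3}
D1 (bracket A^-20 - 2A^-16 + 2A^-12 - 2A^-8 + 2A^-4 - 1 + A^4; 12 crossings at w = 0): V = q^-1 - 1 + 2q - 2q^2 + 2q^3 - 2q^4 + q^5
V(D2) = -q^-6 + 2q^-5 - 2q^-4 + 3q^-3 - 3q^-2 + 2q^-1 - 1 + q  (w -2, c 12, <D> = A^-10 - A^-6 + 2A^-2 - 3A^2 + 3A^6 - 2A^10 + 2A^14 - A^18)
D3 (bracket A^-10 - A^-6 + 2A^-2 - 3A^2 + 3A^6 - 2A^10 + 2A^14 - A^18; 14 crossings at w = -2): V = -q^-6 + 2q^-5 - 2q^-4 + 3q^-3 - 3q^-2 + 2q^-1 - 1 + q
key observation: 2 values of V(q) split the 3 diagrams


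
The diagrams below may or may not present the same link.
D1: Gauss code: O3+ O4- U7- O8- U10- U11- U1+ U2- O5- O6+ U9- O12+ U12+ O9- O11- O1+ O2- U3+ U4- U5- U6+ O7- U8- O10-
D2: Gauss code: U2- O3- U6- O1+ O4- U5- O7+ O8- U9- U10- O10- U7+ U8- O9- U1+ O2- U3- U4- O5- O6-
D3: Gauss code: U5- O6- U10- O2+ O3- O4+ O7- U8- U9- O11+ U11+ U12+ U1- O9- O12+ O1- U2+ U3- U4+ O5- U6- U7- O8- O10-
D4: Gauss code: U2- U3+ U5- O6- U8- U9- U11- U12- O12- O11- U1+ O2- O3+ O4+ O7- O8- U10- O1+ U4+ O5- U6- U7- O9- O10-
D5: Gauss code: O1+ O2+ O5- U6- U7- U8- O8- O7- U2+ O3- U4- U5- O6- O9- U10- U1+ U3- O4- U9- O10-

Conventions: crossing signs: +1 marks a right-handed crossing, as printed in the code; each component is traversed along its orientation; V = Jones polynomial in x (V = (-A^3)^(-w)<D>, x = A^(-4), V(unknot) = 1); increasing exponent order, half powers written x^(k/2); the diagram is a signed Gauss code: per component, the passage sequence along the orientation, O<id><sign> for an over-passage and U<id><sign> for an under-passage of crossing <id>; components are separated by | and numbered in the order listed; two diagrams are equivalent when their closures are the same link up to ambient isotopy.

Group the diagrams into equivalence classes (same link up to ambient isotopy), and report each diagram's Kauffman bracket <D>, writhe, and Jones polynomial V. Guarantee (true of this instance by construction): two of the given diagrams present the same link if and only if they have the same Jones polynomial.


classes: {D1} | {D2, D3, D4, D5}
V(D1) = -x^-4 + x^-3 + x^-1  [12 crossings, <D> = A^-8 + 1 - A^4, w = -4]
V(D2) = -x^-6 + x^-5 - x^-4 + 2x^-3 - x^-2 + x^-1  [10 crossings, <D> = A^-14 - A^-10 + 2A^-6 - A^-2 + A^2 - A^6, w = -6]
V(D3) = -x^-6 + x^-5 - x^-4 + 2x^-3 - x^-2 + x^-1  [12 crossings, <D> = A^-8 - A^-4 + 2 - A^4 + A^8 - A^12, w = -4]
V(D4) = -x^-6 + x^-5 - x^-4 + 2x^-3 - x^-2 + x^-1  (w -6, c 12, <D> = A^-14 - A^-10 + 2A^-6 - A^-2 + A^2 - A^6)
V(D5) = -x^-6 + x^-5 - x^-4 + 2x^-3 - x^-2 + x^-1  (w -6, c 10, <D> = A^-14 - A^-10 + 2A^-6 - A^-2 + A^2 - A^6)
note: 2 classes among 5 diagrams; unequal V(x) rules out equality


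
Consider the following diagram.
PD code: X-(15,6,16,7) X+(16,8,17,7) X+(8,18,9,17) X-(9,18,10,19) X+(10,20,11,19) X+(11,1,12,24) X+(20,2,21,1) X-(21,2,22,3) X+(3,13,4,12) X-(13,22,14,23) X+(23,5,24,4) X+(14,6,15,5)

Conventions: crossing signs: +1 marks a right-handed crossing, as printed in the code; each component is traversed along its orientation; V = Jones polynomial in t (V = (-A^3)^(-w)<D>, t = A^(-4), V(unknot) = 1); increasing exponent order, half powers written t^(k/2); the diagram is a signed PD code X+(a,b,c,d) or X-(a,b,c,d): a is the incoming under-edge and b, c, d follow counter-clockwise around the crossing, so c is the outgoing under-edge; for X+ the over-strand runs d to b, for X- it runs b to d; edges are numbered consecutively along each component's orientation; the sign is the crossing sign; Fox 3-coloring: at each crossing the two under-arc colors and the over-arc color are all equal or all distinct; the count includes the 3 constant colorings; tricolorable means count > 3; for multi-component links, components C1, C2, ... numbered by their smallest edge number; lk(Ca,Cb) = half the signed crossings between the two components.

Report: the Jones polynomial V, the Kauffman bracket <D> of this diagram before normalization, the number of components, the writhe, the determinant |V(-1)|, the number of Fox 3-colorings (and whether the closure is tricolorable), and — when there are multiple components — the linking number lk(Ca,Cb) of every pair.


V = t - t^2 + 2t^3 - t^4 + t^5 - t^6
<D> = -A^-12 + A^-8 - A^-4 + 2 - A^4 + A^8 (w = +4)
1 component over 12 crossings, w = +4
3 Fox colorings among 3^12, |V(-1)| = 7: not tricolorable
why: |V(-1)| = 7: so not tricolorable, since 3 does not divide 7


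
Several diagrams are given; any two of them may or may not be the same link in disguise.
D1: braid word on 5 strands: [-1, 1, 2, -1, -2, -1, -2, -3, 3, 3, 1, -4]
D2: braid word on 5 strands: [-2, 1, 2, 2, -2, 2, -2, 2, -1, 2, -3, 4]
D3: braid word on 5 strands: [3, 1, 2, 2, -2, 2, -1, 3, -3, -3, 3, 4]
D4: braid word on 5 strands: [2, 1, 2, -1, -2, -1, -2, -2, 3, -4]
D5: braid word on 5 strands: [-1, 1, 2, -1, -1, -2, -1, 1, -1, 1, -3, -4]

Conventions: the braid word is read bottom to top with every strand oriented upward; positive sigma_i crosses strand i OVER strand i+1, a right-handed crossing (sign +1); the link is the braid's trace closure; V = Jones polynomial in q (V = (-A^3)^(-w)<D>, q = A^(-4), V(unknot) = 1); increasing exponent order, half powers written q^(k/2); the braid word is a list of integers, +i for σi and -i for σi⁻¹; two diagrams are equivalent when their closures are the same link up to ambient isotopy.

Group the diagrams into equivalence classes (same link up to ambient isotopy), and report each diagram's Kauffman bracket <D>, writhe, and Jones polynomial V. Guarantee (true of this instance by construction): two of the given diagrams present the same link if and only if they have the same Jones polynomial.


classes: {D1, D4, D5} | {D2, D3}
V(D1) = q^-3 + q^-2 + q^-1 + 1  [12 crossings, <D> = A^-6 + A^-2 + A^2 + A^6, w = -2]
D2 (bracket A^-6 + A^-2 + A^2 + A^6; 12 crossings at w = +2): V = 1 + q + q^2 + q^3
V(D3) = 1 + q + q^2 + q^3  (w +4, c 12, <D> = 1 + A^4 + A^8 + A^12)
V(D4) = q^-3 + q^-2 + q^-1 + 1  [10 crossings, <D> = A^-6 + A^-2 + A^2 + A^6, w = -2]
V(D5) = q^-3 + q^-2 + q^-1 + 1  (w -4, c 12, <D> = A^-12 + A^-8 + A^-4 + 1)
note: comparing 5 Jones polynomials yields 2 groups


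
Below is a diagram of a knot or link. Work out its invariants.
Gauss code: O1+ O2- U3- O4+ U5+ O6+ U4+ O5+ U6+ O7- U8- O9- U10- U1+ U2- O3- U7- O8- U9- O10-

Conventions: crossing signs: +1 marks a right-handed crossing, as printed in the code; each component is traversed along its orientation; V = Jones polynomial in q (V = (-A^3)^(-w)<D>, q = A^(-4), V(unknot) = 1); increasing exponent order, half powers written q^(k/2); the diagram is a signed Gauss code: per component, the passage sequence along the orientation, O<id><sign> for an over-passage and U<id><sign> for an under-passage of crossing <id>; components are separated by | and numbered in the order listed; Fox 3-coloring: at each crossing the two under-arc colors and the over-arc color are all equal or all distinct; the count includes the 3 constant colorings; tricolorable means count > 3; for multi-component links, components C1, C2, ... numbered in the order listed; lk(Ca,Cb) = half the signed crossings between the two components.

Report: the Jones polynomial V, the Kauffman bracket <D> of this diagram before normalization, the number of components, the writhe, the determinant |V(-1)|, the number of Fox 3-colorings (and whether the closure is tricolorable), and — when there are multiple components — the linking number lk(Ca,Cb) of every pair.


V = -q^-6 + q^-5 - 2q^-4 + 3q^-3 - 2q^-2 + 3q^-1 - 1 + q - q^2
<D> = -A^-14 + A^-10 - A^-6 + 3A^-2 - 2A^2 + 3A^6 - 2A^10 + A^14 - A^18 (w = -2)
1 component over 10 crossings, w = -2
9 Fox colorings among 3^10, |V(-1)| = 15: tricolorable
why: det 15 = |V(-1)|; divisible by 3, so tricolorable


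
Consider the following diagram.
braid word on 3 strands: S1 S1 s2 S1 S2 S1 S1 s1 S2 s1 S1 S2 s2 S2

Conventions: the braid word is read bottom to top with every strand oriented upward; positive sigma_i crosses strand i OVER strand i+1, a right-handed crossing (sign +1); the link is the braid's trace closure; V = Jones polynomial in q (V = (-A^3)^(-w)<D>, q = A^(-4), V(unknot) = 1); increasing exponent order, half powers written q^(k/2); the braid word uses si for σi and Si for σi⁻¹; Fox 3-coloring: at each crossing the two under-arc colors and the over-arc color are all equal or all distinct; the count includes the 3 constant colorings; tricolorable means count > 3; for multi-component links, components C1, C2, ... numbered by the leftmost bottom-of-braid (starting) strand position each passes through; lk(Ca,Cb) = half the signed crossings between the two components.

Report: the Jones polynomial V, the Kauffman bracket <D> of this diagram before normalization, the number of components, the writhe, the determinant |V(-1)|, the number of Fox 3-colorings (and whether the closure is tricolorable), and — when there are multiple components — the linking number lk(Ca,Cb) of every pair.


Jones polynomial: V(q) = q^-8 - 2q^-7 + q^-6 - 2q^-5 + 2q^-4 + q^-2
<D> = A^-10 + 2A^-2 - 2A^2 + A^6 - 2A^10 + A^14; writhe -6
components 1, writhe -6 (14 crossings)
3-colorings: 27 of 3^14, det 9 — tricolorable
note: |V(-1)| = 9: so tricolorable, since 3 divides 9


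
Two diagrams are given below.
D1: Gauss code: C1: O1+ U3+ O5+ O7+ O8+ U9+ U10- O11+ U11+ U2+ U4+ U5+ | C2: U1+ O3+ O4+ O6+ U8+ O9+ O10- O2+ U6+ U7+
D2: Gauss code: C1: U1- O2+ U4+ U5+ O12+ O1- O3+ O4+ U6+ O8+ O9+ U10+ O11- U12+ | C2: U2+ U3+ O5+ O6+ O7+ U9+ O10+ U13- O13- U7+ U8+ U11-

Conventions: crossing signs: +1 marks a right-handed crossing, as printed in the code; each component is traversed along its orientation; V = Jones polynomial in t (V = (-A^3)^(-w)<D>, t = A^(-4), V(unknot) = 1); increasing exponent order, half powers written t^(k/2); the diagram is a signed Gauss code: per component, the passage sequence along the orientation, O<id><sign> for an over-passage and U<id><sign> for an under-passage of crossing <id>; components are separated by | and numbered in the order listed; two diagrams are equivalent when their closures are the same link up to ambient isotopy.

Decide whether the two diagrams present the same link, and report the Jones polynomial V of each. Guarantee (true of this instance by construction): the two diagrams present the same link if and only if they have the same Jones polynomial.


equivalent: yes
V(D1) = -t^(5/2) - t^(9/2) + t^(11/2) - t^(13/2) + t^(15/2) - t^(17/2)  (w +9, c 11, <D> = A^-7 - A^-3 + A - A^5 + A^9 + A^17)
D2 (bracket A^-13 - A^-9 + A^-5 - A^-1 + A^3 + A^11; 13 crossings at w = +7): V = -t^(5/2) - t^(9/2) + t^(11/2) - t^(13/2) + t^(15/2) - t^(17/2)
why: all 2 diagrams share one V(t), hence one class


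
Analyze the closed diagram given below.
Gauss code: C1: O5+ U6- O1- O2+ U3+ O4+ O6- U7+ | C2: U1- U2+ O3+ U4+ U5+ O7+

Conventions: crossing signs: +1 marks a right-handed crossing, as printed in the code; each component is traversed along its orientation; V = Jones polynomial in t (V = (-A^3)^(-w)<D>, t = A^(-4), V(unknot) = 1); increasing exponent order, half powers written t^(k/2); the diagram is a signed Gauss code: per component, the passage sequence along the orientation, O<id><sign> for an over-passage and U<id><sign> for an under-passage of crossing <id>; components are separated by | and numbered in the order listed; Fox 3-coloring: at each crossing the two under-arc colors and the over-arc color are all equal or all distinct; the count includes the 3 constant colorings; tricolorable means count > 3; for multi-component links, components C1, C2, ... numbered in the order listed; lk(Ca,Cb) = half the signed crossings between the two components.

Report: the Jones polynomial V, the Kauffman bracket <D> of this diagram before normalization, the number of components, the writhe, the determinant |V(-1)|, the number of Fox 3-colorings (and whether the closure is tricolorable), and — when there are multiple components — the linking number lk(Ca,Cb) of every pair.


V(t) = -t^(1/2) + t^(3/2) - t^(5/2) - t^(9/2)
bracket: A^-9 + A^-1 - A^3 + A^7, w = +3
2 components, writhe +3, over 7 crossings
lk(C1,C2) = +2
det 4, colorings 3 of 3^7 — not tricolorable
observation: span 4 respects span(V) <= c + mu - 1 = 8 for this 2-component diagram


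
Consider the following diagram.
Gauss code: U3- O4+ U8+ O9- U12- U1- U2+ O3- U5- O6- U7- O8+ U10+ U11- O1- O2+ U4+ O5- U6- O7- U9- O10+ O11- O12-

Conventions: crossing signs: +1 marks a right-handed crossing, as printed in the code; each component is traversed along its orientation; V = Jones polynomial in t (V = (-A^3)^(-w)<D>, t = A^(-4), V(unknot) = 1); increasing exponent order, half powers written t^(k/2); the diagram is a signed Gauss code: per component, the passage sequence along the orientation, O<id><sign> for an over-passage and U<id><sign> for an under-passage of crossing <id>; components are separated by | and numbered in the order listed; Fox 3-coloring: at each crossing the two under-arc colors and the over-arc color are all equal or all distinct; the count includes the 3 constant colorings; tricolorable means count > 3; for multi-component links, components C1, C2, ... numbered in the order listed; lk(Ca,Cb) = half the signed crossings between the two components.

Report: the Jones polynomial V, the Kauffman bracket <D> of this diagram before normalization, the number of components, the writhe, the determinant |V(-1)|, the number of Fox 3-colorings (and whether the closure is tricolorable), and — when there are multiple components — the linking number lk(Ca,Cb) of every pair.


Jones polynomial: V(t) = t^-8 - 2t^-7 + 3t^-6 - 4t^-5 + 3t^-4 - 3t^-3 + 3t^-2 - t^-1 + 1
<D> = A^-12 - A^-8 + 3A^-4 - 3 + 3A^4 - 4A^8 + 3A^12 - 2A^16 + A^20; writhe -4
components 1, writhe -4 (12 crossings)
3-colorings: 9 of 3^12, det 21 — tricolorable
note: w = -4 (over 12 crossings) is diagram-only; (-A^3)^(4) removes it from V


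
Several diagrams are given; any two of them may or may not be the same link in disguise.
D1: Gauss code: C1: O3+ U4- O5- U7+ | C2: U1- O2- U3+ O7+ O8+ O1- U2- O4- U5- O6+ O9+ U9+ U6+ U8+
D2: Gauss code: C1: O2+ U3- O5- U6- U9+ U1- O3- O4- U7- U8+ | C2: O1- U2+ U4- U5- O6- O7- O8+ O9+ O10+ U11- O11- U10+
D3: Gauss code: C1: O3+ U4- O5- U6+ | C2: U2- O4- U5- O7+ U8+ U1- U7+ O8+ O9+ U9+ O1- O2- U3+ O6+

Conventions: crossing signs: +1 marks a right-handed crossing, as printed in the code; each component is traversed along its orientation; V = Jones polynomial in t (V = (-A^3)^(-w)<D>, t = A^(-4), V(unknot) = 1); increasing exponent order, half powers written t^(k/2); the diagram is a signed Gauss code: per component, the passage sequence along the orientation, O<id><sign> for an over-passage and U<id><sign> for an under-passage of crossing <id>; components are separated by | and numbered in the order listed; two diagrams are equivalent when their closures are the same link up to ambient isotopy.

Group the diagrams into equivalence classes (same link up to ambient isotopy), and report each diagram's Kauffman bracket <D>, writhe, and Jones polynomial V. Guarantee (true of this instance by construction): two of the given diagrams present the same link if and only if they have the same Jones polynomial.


grouping into links: {D1, D3} | {D2}
V(D1) = t^(-7/2) - 2t^(-5/2) + t^(-3/2) - 2t^(-1/2) + t^(1/2) - t^(3/2)  (w +1, c 9, <D> = A^-3 - A + 2A^5 - A^9 + 2A^13 - A^17)
V(D2) = -t^(-5/2) - t^(-1/2)  [11 crossings, <D> = A^-7 + A, w = -3]
V(D3) = t^(-7/2) - 2t^(-5/2) + t^(-3/2) - 2t^(-1/2) + t^(1/2) - t^(3/2)  [9 crossings, <D> = A^-3 - A + 2A^5 - A^9 + 2A^13 - A^17, w = +1]
why: comparing 3 Jones polynomials yields 2 groups


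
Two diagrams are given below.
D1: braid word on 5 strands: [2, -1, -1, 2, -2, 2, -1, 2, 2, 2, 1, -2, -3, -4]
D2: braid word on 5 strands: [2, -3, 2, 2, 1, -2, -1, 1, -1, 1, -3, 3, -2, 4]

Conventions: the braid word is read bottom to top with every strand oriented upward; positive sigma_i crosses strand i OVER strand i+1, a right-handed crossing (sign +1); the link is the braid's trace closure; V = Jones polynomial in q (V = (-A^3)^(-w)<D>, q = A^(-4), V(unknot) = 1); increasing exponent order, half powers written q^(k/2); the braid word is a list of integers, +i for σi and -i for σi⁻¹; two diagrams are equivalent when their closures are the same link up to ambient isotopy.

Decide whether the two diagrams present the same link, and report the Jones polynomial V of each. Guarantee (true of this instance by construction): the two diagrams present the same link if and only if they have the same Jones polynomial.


equivalent: no
V(D1) = q^-1 - 1 + 2q - 2q^2 + 2q^3 - 2q^4 + q^5  (w 0, c 14, <D> = A^-20 - 2A^-16 + 2A^-12 - 2A^-8 + 2A^-4 - 1 + A^4)
V(D2) = 1  (w +2, c 14, <D> = A^6)
why: 2 values of V(q) split the 2 diagrams


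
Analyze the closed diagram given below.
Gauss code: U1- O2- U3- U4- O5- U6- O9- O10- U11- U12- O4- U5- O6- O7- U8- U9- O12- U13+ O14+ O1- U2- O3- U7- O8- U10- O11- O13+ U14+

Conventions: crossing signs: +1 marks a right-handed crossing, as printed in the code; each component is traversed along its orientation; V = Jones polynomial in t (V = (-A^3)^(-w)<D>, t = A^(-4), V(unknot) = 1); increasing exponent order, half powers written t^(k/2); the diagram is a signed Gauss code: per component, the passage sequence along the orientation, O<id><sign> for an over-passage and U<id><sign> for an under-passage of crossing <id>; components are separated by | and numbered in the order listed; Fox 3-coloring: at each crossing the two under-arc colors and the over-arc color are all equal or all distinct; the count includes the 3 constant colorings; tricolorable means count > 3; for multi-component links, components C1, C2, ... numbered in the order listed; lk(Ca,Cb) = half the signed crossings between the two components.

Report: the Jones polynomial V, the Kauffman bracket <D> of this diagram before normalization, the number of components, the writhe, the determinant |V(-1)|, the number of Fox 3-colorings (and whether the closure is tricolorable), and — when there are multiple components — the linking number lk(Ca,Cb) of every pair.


V = -t^-10 + t^-6 + t^-4
<D> = A^-14 + A^-6 - A^10 (w = -10)
1 component over 14 crossings, w = -10
3 Fox colorings among 3^14, |V(-1)| = 1: not tricolorable
why: the span of V is 6, forcing >= 6 crossings in any diagram


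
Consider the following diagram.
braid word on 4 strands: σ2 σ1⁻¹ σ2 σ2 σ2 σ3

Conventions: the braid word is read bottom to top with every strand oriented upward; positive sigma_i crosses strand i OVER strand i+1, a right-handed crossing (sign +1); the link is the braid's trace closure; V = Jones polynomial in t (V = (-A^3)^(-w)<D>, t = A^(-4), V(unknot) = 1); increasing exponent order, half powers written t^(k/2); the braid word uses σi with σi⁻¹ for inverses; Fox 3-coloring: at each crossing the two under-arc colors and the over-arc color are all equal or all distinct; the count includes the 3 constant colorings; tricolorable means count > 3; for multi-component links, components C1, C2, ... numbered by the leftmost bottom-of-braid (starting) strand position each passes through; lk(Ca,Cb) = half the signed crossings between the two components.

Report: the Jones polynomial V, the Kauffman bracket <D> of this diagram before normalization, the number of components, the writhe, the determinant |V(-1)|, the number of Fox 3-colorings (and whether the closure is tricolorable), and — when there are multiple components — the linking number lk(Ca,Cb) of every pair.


Jones polynomial: V(t) = -t^(3/2) - t^(7/2) + t^(9/2) - t^(11/2)
<D> = -A^-10 + A^-6 - A^-2 - A^6; writhe +4
components 2, writhe +4 (6 crossings)
linking number lk(C1,C2) = +2
3-colorings: 3 of 3^6, det 4 — not tricolorable
note: the span of V is 4, within the link bound 6 + 2 - 1


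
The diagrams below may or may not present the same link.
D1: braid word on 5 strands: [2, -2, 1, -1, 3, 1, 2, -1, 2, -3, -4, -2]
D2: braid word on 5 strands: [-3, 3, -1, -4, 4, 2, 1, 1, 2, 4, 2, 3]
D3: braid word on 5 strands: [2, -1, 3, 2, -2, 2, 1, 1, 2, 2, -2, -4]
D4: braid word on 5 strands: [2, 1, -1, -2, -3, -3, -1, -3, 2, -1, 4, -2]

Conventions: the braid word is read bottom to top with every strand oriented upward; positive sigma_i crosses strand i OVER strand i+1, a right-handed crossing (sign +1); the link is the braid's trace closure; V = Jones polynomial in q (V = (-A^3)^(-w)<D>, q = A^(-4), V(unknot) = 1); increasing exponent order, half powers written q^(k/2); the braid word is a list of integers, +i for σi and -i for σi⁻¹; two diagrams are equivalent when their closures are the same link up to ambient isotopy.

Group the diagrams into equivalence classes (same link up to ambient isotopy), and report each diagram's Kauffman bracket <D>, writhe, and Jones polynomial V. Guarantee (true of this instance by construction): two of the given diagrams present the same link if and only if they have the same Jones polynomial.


grouping into links: {D1} | {D2, D3} | {D4}
V(D1) = 1  (w 0, c 12, <D> = 1)
D2 (bracket -A^-6 + A^-2 - A^2 + 2A^6 - A^10 + A^14; 12 crossings at w = +6): V = q - q^2 + 2q^3 - q^4 + q^5 - q^6
V(D3) = q - q^2 + 2q^3 - q^4 + q^5 - q^6  [12 crossings, <D> = -A^-12 + A^-8 - A^-4 + 2 - A^4 + A^8, w = +4]
V(D4) = -q^-4 + q^-3 + q^-1  [12 crossings, <D> = A^-8 + 1 - A^4, w = -4]
why: comparing 4 Jones polynomials yields 3 groups


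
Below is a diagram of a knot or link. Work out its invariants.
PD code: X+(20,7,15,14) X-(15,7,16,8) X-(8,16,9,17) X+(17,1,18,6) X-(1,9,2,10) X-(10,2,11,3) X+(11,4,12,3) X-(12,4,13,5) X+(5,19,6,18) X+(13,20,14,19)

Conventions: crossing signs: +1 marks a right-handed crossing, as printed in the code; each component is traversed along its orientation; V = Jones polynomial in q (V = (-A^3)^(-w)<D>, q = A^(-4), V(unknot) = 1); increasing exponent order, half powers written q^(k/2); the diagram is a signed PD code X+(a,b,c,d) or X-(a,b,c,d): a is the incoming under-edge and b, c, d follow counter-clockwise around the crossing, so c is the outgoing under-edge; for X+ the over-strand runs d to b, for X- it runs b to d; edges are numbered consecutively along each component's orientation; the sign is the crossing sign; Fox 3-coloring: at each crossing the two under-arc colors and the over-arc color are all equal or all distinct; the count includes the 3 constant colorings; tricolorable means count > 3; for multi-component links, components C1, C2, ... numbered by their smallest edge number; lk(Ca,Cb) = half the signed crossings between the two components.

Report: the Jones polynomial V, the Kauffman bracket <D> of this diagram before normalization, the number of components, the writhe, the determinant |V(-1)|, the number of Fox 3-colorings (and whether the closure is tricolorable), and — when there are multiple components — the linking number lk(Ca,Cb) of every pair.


V(q) = q^-2 + 2 + q^2
bracket: A^-8 + 2 + A^8, w = 0
3 components, writhe 0, over 10 crossings
lk(C1,C2) = -1
linking number lk(C1,C3) = +1
lk(C2,C3): 0
det 4, colorings 3 of 3^10 — not tricolorable
observation: summing lk over 3 pairs gives 0


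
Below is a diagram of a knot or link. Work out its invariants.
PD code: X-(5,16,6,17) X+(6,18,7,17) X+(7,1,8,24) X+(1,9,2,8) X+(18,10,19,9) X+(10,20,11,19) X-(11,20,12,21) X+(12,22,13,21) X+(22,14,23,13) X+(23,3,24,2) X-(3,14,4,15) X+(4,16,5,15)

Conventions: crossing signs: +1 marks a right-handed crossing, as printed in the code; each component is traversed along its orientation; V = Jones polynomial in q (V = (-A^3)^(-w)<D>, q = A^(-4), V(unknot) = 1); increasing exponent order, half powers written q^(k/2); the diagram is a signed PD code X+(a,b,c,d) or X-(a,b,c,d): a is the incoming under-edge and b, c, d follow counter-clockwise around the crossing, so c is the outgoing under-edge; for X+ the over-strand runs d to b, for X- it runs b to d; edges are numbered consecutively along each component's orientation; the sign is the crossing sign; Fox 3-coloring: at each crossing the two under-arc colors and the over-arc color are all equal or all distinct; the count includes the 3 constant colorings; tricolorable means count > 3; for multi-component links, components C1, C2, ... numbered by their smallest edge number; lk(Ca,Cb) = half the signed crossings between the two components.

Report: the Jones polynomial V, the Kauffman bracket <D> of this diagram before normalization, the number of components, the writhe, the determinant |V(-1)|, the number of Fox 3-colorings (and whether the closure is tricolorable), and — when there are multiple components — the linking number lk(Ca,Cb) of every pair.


V = q^2 + 2q^4 - 2q^5 + q^6 - 2q^7 + q^8
<D> = A^-14 - 2A^-10 + A^-6 - 2A^-2 + 2A^2 + A^10 (w = +6)
1 component over 12 crossings, w = +6
27 Fox colorings among 3^12, |V(-1)| = 9: tricolorable
why: the span of V is 6, forcing >= 6 crossings in any diagram


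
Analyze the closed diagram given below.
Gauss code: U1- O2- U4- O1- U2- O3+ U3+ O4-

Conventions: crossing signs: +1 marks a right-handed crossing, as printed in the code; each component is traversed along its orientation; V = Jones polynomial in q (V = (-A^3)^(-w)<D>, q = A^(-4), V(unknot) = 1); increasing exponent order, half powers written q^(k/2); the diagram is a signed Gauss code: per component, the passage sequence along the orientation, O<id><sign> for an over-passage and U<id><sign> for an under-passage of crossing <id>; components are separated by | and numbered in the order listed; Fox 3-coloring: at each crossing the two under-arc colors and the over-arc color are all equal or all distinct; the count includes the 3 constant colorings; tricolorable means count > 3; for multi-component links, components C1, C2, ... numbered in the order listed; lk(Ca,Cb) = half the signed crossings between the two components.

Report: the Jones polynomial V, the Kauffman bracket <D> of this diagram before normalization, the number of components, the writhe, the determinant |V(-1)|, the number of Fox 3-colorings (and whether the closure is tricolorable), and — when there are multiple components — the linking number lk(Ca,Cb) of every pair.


Jones polynomial: V(q) = -q^-4 + q^-3 + q^-1
<D> = A^-2 + A^6 - A^10; writhe -2
components 1, writhe -2 (4 crossings)
3-colorings: 9 of 3^4, det 3 — tricolorable
note: w = -2 (over 4 crossings) is diagram-only; (-A^3)^(2) removes it from V


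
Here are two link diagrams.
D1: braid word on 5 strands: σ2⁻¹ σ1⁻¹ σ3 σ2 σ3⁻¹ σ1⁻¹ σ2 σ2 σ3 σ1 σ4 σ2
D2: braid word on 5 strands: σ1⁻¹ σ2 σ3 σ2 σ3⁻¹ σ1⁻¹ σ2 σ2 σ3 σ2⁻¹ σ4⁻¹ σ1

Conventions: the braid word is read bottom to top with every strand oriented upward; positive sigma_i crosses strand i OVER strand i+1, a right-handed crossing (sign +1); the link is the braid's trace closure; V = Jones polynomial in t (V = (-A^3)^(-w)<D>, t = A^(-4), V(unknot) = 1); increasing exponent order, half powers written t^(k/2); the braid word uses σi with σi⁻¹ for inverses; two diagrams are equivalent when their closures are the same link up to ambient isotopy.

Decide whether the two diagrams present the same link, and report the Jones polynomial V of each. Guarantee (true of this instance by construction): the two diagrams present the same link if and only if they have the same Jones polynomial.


equivalent: yes
V(D1) = t - t^2 + 2t^3 - t^4 + t^5 - t^6  (w +4, c 12, <D> = -A^-12 + A^-8 - A^-4 + 2 - A^4 + A^8)
D2 (bracket -A^-18 + A^-14 - A^-10 + 2A^-6 - A^-2 + A^2; 12 crossings at w = +2): V = t - t^2 + 2t^3 - t^4 + t^5 - t^6
why: all 2 diagrams share one V(t), hence one class


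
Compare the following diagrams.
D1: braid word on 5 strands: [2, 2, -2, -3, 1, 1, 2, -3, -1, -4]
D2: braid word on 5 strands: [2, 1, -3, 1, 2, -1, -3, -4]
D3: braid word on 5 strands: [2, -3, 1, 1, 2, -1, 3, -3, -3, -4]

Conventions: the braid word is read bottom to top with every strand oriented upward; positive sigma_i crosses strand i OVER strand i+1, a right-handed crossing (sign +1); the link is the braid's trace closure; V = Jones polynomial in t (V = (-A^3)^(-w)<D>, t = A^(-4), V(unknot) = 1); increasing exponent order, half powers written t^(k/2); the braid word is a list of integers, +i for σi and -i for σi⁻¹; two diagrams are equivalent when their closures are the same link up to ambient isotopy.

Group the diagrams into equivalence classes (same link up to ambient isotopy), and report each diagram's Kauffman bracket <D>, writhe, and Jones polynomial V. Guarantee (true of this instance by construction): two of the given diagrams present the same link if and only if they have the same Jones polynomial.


classes: {D1, D2, D3}
V(D1) = t^-2 - t^-1 + 2 - 2t + t^2 - t^3 + t^4  [10 crossings, <D> = A^-16 - A^-12 + A^-8 - 2A^-4 + 2 - A^4 + A^8, w = 0]
V(D2) = t^-2 - t^-1 + 2 - 2t + t^2 - t^3 + t^4  (w 0, c 8, <D> = A^-16 - A^-12 + A^-8 - 2A^-4 + 2 - A^4 + A^8)
D3 (bracket A^-16 - A^-12 + A^-8 - 2A^-4 + 2 - A^4 + A^8; 10 crossings at w = 0): V = t^-2 - t^-1 + 2 - 2t + t^2 - t^3 + t^4
note: one V(t) for all 3 diagrams — one class (guaranteed)
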